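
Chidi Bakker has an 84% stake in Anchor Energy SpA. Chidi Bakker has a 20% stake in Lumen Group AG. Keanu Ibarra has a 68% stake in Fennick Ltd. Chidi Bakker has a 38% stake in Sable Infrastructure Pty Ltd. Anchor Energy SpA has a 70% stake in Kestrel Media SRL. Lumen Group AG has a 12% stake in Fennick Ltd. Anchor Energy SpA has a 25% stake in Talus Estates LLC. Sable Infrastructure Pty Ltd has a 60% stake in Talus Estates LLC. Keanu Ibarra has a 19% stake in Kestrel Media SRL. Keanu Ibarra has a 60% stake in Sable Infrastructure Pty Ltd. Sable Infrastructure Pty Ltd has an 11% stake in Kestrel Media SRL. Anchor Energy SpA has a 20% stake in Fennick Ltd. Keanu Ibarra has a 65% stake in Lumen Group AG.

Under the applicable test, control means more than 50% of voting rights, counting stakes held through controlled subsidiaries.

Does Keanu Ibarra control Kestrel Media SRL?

Keanu holds 60% of Sable, so Keanu controls Sable.
Keanu holds 65% of Lumen, so Keanu controls Lumen.
Sable holds 60% of Talus, so Keanu controls Talus.
Keanu and Lumen together hold 68% + 12% = 80% of Fennick, so Keanu controls Fennick.
In Kestrel, Keanu's side holds only 11% + 19% = 30%, not > 50%.
So Keanu does not control Kestrel.

No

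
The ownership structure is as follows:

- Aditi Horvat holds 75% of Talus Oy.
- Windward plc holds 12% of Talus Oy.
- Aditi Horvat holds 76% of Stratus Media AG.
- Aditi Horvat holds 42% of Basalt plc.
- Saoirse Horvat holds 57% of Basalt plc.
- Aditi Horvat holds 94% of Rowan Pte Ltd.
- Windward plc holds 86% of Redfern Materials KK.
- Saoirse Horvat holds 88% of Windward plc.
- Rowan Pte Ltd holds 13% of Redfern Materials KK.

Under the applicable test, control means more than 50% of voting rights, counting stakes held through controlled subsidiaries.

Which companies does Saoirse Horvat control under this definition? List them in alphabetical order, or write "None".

Saoirse holds 57% of Basalt, so Saoirse controls Basalt.
Saoirse holds 88% of Windward, so Saoirse controls Windward.
Windward holds 86% of Redfern, so Saoirse controls Redfern.
No other company's threshold is met.

Basalt plc, Redfern Materials KK, Windward plc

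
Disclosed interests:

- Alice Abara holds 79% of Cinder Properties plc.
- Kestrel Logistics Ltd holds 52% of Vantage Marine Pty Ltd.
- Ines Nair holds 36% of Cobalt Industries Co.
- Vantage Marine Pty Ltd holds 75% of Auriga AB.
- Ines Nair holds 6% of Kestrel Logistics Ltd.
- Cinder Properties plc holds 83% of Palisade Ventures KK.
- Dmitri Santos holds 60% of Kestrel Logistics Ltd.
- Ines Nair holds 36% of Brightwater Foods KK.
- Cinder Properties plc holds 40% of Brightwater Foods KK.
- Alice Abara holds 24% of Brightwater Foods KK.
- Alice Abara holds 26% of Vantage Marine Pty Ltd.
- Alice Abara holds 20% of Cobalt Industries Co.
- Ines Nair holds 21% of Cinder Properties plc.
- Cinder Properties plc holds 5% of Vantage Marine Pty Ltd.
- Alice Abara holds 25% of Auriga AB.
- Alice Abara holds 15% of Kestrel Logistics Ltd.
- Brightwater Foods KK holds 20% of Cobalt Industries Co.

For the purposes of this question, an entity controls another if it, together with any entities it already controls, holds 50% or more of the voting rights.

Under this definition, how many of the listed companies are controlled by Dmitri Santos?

Dmitri holds 60% of Kestrel, so Dmitri controls Kestrel.
Kestrel holds 52% of Vantage, so Dmitri controls Vantage.
Vantage holds 75% of Auriga, so Dmitri controls Auriga.
No other company's threshold is met.
Dmitri controls 3 companies.

3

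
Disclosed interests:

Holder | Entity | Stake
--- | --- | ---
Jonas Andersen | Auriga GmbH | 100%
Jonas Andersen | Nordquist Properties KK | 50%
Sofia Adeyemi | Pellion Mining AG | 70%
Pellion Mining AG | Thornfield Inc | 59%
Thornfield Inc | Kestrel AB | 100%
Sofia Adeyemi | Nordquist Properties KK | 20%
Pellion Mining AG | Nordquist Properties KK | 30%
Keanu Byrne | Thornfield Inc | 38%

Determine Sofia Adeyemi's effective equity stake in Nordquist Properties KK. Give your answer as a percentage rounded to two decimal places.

41.00%

Sofia reaches Nordquist along 2 paths.
Direct stake: 20% = 20%.
Via Pellion: 70% × 30% = 21%.
Total: 20% + 21% = 41%.
Rounded: 41.00%.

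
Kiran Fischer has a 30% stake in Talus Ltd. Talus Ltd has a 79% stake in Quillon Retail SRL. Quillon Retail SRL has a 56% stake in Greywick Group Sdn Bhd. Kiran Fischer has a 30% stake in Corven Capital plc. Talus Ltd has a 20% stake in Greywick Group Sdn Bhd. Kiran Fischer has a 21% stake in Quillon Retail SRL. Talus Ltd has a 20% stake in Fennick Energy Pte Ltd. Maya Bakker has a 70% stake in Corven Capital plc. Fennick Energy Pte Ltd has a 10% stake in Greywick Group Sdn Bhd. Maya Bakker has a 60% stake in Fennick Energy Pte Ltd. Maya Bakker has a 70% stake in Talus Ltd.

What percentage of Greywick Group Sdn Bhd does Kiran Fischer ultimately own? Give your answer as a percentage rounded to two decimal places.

31.63%

Kiran reaches Greywick along 4 paths.
Via Talus → Fennick: 30% × 20% × 10% = 0.6%.
Via Talus: 30% × 20% = 6%.
Via Talus → Quillon: 30% × 79% × 56% = 13.272%.
Via Quillon: 21% × 56% = 11.76%.
Total: 0.6% + 6% + 13.272% + 11.76% = 31.632%.
Rounded: 31.63%.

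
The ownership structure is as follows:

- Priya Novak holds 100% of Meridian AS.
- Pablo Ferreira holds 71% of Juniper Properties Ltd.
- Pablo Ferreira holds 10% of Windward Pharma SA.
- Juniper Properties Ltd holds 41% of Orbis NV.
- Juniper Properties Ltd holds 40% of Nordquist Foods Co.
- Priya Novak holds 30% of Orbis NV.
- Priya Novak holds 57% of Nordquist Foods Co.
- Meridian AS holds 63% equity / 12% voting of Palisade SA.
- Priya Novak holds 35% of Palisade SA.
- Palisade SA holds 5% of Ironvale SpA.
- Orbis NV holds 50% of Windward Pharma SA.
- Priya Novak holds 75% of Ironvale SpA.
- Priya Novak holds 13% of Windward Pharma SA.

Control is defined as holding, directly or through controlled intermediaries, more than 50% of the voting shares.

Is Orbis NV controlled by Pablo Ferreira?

Pablo holds 71% of Juniper, so Pablo controls Juniper.
In Orbis, Pablo's side holds only 41%, not > 50%.
So Pablo does not control Orbis.

No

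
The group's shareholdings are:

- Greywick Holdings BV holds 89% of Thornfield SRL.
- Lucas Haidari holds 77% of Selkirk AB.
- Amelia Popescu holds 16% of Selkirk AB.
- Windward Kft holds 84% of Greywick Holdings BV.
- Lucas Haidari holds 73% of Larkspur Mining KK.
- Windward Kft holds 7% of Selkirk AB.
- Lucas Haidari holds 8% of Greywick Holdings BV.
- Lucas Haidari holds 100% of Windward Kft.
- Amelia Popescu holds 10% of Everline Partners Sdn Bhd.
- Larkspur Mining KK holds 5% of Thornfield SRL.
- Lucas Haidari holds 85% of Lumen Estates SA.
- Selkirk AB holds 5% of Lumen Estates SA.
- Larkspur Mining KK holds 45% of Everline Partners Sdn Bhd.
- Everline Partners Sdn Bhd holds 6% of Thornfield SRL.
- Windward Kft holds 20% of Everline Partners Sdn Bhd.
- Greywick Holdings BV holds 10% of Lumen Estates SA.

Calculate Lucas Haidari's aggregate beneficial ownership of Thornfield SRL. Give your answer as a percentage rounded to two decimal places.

Lucas reaches Thornfield along 5 paths.
Via Larkspur → Everline: 73% × 45% × 6% = 1.971%.
Via Windward → Everline: 100% × 20% × 6% = 1.2%.
Via Greywick: 8% × 89% = 7.12%.
Via Windward → Greywick: 100% × 84% × 89% = 74.76%.
Via Larkspur: 73% × 5% = 3.65%.
Total: 1.971% + 1.2% + 7.12% + 74.76% + 3.65% = 88.701%.
Rounded: 88.70%.

88.70%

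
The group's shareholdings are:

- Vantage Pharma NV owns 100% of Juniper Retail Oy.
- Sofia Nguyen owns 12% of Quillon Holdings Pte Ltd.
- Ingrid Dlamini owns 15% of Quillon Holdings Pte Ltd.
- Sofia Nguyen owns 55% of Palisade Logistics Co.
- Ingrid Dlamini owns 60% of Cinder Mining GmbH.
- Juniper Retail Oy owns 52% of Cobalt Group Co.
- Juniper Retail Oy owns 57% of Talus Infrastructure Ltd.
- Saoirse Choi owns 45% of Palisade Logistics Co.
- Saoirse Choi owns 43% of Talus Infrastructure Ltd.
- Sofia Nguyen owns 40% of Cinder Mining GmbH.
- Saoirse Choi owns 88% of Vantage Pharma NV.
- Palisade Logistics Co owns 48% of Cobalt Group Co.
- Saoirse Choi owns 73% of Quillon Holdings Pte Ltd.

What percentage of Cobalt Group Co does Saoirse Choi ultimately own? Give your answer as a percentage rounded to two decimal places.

67.36%

Saoirse reaches Cobalt along 2 paths.
Via Vantage → Juniper: 88% × 100% × 52% = 45.76%.
Via Palisade: 45% × 48% = 21.6%.
Total: 45.76% + 21.6% = 67.36%.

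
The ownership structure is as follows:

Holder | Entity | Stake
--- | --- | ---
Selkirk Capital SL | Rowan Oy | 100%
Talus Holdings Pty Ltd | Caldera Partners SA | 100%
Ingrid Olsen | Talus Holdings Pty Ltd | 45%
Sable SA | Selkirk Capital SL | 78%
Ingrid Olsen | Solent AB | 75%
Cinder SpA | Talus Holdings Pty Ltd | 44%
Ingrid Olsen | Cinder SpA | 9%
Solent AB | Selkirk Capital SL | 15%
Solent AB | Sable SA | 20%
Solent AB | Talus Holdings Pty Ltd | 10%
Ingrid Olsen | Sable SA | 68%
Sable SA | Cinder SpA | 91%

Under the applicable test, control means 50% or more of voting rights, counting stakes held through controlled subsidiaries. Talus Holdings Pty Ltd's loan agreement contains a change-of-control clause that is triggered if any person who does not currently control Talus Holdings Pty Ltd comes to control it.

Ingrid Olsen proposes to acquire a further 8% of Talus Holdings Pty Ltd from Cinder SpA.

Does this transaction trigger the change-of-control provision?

The purchase adds only to Ingrid's holdings (Cinder's stake shrinks), so Ingrid is the only person who could newly come to control Talus.
Ingrid holds 75% of Solent, so Ingrid controls Solent.
Solent and Ingrid together hold 20% + 68% = 88% of Sable, so Ingrid controls Sable.
Sable and Ingrid together hold 91% + 9% = 100% of Cinder, so Ingrid controls Cinder.
Cinder and Ingrid and Solent together hold 44% + 45% + 10% = 99% of Talus, so Ingrid controls Talus.
So Ingrid already controls Talus before the transaction.
After the purchase, Ingrid's direct stake in Talus rises to 45% + 8% = 53%, and Cinder's stake falls to 36%.
Ingrid controlled Talus already, so this is not a new person acquiring control; every other person's position is unchanged or reduced.
No new person acquires control, so the clause is not triggered.

No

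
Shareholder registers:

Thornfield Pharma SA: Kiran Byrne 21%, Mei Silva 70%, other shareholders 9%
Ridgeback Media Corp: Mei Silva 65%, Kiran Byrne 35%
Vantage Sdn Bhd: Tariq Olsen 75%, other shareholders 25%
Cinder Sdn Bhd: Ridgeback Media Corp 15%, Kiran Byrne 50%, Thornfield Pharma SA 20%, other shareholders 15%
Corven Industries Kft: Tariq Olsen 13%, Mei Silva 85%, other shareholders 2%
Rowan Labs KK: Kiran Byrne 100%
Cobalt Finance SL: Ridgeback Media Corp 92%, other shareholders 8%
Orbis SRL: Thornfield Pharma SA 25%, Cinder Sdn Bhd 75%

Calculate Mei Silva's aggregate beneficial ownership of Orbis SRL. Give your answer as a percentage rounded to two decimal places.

35.31%

Mei reaches Orbis along 3 paths.
Via Thornfield: 70% × 25% = 17.5%.
Via Ridgeback → Cinder: 65% × 15% × 75% = 7.3125%.
Via Thornfield → Cinder: 70% × 20% × 75% = 10.5%.
Total: 17.5% + 7.3125% + 10.5% = 35.3125%.
Rounded: 35.31%.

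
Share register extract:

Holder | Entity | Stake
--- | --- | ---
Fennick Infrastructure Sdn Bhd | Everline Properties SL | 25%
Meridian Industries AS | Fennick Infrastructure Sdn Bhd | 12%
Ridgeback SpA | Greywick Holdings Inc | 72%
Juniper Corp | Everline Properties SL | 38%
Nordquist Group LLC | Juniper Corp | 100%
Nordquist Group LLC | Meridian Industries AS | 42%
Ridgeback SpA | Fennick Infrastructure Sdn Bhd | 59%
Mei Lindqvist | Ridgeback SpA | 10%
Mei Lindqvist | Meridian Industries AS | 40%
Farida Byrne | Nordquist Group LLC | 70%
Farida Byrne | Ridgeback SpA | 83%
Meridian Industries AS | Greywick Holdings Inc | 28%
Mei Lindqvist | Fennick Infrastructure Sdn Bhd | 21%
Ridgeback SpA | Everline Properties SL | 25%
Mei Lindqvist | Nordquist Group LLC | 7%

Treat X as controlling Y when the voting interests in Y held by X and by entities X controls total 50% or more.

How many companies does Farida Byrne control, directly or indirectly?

Farida holds 83% of Ridgeback, so Farida controls Ridgeback.
Farida holds 70% of Nordquist, so Farida controls Nordquist.
Ridgeback holds 59% of Fennick, so Farida controls Fennick.
Nordquist holds 100% of Juniper, so Farida controls Juniper.
Ridgeback holds 72% of Greywick, so Farida controls Greywick.
Fennick and Juniper and Ridgeback together hold 25% + 38% + 25% = 88% of Everline, so Farida controls Everline.
No other company's threshold is met.
Farida controls 6 companies.

6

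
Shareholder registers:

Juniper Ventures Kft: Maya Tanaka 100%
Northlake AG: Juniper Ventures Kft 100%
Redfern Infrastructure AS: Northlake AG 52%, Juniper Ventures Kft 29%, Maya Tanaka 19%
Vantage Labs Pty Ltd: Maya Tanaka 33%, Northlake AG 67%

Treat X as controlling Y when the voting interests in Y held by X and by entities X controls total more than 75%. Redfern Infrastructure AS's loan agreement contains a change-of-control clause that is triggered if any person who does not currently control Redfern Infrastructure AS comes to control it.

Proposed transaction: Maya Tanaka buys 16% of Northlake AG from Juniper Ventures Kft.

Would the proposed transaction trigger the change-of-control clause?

No

The purchase adds only to Maya's holdings (Juniper's stake shrinks), so Maya is the only person who could newly come to control Redfern.
Maya holds 100% of Juniper, so Maya controls Juniper.
Juniper holds 100% of Northlake, so Maya controls Northlake.
Northlake and Juniper and Maya together hold 52% + 29% + 19% = 100% of Redfern, so Maya controls Redfern.
So Maya already controls Redfern before the transaction.
After the purchase, Maya holds 16% of Northlake directly, and Juniper's stake falls to 84%.
Maya controlled Redfern already, so this is not a new person acquiring control; every other person's position is unchanged or reduced.
No new person acquires control, so the clause is not triggered.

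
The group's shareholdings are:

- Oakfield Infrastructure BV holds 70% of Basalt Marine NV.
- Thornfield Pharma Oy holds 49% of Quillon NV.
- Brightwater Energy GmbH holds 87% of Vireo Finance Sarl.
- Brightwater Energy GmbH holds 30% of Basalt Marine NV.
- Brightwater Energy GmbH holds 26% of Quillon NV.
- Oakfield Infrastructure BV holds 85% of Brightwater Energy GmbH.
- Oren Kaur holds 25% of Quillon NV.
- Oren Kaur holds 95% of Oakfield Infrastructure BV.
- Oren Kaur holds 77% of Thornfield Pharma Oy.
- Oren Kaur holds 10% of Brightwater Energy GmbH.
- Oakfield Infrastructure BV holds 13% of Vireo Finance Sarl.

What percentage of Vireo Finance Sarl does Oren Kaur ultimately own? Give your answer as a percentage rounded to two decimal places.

91.30%

Oren reaches Vireo along 3 paths.
Via Oakfield: 95% × 13% = 12.35%.
Via Brightwater: 10% × 87% = 8.7%.
Via Oakfield → Brightwater: 95% × 85% × 87% = 70.2525%.
Total: 12.35% + 8.7% + 70.2525% = 91.3025%.
Rounded: 91.30%.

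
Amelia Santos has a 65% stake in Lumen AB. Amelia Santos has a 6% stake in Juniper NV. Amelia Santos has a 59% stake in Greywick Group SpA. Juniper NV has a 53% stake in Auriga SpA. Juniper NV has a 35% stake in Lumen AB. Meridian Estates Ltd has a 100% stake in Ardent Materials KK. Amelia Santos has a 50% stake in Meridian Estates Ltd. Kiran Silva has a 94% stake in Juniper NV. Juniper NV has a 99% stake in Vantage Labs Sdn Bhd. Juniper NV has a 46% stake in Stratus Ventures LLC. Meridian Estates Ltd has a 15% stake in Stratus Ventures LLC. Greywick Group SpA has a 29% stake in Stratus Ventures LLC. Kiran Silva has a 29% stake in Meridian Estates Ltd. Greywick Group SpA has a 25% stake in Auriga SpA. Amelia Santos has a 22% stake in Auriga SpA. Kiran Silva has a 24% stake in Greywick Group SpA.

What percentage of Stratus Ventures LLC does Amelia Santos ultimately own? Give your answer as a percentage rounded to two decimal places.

Amelia reaches Stratus along 3 paths.
Via Juniper: 6% × 46% = 2.76%.
Via Greywick: 59% × 29% = 17.11%.
Via Meridian: 50% × 15% = 7.5%.
Total: 2.76% + 17.11% + 7.5% = 27.37%.

27.37%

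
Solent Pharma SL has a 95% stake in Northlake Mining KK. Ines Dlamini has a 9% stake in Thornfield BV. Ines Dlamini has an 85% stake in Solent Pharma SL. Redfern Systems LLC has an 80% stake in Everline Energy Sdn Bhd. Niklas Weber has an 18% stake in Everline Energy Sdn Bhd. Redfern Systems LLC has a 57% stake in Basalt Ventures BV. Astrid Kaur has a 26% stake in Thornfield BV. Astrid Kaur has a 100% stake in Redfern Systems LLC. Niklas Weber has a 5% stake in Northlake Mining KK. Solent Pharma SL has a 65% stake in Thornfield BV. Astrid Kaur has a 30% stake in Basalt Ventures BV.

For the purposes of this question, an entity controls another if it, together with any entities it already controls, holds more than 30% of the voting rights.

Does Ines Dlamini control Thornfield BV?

Yes

Ines holds 85% of Solent, so Ines controls Solent.
Solent and Ines together hold 65% + 9% = 74% of Thornfield, so Ines controls Thornfield.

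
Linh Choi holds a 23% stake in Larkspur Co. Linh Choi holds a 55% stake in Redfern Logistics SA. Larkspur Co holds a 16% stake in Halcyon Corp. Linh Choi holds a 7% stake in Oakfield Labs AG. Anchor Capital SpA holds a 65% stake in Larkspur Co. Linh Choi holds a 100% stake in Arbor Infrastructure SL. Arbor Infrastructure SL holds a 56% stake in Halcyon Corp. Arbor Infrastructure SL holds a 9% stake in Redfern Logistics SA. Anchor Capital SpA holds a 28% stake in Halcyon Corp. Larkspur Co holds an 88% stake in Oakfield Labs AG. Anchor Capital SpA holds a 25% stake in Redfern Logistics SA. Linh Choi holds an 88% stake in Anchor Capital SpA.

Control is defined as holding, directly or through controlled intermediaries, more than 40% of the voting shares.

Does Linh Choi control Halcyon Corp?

Linh holds 100% of Arbor, so Linh controls Arbor.
Linh holds 88% of Anchor, so Linh controls Anchor.
Linh and Anchor together hold 23% + 65% = 88% of Larkspur, so Linh controls Larkspur.
Arbor and Larkspur and Anchor together hold 56% + 16% + 28% = 100% of Halcyon, so Linh controls Halcyon.

Yes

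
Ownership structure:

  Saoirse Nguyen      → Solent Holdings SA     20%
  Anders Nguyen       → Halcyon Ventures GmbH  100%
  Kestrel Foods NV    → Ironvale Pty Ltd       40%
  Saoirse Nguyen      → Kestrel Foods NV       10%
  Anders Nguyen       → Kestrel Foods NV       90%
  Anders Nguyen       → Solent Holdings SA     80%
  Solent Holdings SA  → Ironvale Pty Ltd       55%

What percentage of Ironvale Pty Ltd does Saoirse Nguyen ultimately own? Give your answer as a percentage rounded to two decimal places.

15.00%

Saoirse reaches Ironvale along 2 paths.
Via Solent: 20% × 55% = 11%.
Via Kestrel: 10% × 40% = 4%.
Total: 11% + 4% = 15%.
Rounded: 15.00%.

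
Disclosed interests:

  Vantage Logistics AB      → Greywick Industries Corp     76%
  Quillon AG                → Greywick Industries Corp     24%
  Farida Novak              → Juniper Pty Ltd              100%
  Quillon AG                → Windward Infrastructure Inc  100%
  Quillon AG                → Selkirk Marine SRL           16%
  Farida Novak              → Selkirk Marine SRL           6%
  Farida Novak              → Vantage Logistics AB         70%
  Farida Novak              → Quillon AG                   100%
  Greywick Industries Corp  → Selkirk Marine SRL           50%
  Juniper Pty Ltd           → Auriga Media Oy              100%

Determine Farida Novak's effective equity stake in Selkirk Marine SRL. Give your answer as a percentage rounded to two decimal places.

Farida reaches Selkirk along 4 paths.
Via Vantage → Greywick: 70% × 76% × 50% = 26.6%.
Via Quillon → Greywick: 100% × 24% × 50% = 12%.
Direct stake: 6% = 6%.
Via Quillon: 100% × 16% = 16%.
Total: 26.6% + 12% + 6% + 16% = 60.6%.
Rounded: 60.60%.

60.60%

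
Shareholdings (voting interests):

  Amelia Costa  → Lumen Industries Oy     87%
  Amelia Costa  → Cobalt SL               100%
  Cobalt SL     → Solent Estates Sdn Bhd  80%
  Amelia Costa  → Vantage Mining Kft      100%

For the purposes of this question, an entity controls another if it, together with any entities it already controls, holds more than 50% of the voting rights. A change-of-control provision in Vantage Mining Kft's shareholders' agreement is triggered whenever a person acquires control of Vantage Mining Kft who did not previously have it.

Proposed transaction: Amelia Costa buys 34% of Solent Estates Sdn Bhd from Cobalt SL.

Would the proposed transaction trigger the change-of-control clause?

The purchase adds only to Amelia's holdings (Cobalt's stake shrinks), so Amelia is the only person who could newly come to control Vantage.
Amelia holds 100% of Vantage, so Amelia controls Vantage.
So Amelia already controls Vantage before the transaction.
After the purchase, Amelia holds 34% of Solent directly, and Cobalt's stake falls to 46%.
Amelia controlled Vantage already, so this is not a new person acquiring control; every other person's position is unchanged or reduced.
No new person acquires control, so the clause is not triggered.

No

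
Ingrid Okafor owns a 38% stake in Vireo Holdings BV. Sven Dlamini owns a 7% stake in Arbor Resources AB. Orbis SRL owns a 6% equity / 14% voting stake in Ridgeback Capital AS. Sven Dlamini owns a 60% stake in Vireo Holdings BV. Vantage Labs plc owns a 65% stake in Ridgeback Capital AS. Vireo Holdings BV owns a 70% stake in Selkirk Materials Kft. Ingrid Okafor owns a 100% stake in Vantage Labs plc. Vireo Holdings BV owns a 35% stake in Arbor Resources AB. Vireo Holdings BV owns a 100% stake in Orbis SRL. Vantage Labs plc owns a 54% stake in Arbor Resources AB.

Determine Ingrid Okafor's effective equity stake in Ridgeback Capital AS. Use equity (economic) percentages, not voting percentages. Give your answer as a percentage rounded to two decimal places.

67.28%

Ingrid reaches Ridgeback along 2 paths.
Via Vantage: 100% × 65% = 65%.
Via Vireo → Orbis: 38% × 100% × 6% = 2.28%.
Total: 65% + 2.28% = 67.28%.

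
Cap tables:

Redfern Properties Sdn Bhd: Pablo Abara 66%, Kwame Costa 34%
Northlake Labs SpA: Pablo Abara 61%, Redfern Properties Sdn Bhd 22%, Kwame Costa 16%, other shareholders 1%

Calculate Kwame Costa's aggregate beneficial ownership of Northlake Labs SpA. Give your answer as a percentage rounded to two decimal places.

Kwame reaches Northlake along 2 paths.
Via Redfern: 34% × 22% = 7.48%.
Direct stake: 16% = 16%.
Total: 7.48% + 16% = 23.48%.

23.48%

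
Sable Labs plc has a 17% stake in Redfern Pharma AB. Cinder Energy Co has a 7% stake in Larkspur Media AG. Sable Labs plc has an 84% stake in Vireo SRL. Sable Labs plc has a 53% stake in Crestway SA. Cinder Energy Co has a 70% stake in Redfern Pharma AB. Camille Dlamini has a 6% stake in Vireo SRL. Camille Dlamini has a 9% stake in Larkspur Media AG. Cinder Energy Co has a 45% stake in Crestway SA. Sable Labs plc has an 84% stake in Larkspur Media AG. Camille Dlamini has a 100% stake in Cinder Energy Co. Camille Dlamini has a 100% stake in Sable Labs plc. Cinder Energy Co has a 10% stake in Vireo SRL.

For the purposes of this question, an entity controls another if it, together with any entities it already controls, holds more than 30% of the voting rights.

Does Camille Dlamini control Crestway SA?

Camille holds 100% of Sable, so Camille controls Sable.
Camille holds 100% of Cinder, so Camille controls Cinder.
Cinder and Sable together hold 45% + 53% = 98% of Crestway, so Camille controls Crestway.

Yes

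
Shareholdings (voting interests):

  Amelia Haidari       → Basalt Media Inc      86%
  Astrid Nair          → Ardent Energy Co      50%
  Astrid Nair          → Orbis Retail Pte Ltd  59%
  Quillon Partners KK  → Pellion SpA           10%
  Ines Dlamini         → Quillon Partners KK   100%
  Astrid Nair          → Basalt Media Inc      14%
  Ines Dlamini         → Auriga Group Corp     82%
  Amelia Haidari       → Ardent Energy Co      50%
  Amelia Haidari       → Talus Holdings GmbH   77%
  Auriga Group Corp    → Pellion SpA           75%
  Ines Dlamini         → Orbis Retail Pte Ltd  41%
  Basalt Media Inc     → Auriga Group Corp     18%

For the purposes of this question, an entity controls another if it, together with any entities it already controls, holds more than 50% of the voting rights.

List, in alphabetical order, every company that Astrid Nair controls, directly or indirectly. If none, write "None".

Orbis Retail Pte Ltd

Astrid holds 59% of Orbis, so Astrid controls Orbis.
No other company's threshold is met.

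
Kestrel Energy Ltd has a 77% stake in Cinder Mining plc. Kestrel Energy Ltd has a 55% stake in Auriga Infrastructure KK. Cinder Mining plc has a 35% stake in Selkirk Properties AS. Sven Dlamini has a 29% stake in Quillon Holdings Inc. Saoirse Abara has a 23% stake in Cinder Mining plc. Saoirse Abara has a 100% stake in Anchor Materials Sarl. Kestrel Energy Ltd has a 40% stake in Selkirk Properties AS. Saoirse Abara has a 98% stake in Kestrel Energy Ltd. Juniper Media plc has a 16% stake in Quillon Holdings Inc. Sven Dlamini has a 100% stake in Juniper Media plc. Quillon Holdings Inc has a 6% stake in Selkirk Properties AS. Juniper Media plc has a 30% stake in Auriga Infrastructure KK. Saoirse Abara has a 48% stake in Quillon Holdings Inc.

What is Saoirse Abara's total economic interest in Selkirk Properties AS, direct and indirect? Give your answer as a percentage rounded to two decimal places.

76.54%

Saoirse reaches Selkirk along 4 paths.
Via Kestrel: 98% × 40% = 39.2%.
Via Kestrel → Cinder: 98% × 77% × 35% = 26.411%.
Via Cinder: 23% × 35% = 8.05%.
Via Quillon: 48% × 6% = 2.88%.
Total: 39.2% + 26.411% + 8.05% + 2.88% = 76.541%.
Rounded: 76.54%.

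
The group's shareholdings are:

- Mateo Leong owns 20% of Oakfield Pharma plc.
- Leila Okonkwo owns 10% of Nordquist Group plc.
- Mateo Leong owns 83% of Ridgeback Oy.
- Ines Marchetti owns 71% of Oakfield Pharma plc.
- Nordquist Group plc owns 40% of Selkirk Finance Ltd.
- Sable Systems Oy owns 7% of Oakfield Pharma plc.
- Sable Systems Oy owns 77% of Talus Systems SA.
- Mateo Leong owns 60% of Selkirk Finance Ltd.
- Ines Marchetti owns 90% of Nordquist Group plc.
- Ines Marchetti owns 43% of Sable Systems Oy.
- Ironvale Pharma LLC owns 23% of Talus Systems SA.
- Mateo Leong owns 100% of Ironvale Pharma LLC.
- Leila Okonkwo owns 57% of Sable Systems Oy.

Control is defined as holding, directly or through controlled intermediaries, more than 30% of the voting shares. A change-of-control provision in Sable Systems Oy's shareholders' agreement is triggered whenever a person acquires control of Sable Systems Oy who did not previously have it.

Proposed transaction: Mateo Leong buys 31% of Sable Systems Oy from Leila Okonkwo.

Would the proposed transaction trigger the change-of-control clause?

The purchase adds only to Mateo's holdings (Leila's stake shrinks), so Mateo is the only person who could newly come to control Sable.
Mateo holds 100% of Ironvale, so Mateo controls Ironvale.
Mateo holds 83% of Ridgeback, so Mateo controls Ridgeback.
Mateo holds 60% of Selkirk, so Mateo controls Selkirk.
Neither Mateo nor any entity Mateo controls holds any voting interest in Sable.
So before the transaction, Mateo does not control Sable.
After the purchase, Mateo holds 31% of Sable directly, and Leila's stake falls to 26%.
Mateo holds 31% of Sable, so Mateo controls Sable.
Mateo did not control Sable before and does after, so the clause is triggered.

Yes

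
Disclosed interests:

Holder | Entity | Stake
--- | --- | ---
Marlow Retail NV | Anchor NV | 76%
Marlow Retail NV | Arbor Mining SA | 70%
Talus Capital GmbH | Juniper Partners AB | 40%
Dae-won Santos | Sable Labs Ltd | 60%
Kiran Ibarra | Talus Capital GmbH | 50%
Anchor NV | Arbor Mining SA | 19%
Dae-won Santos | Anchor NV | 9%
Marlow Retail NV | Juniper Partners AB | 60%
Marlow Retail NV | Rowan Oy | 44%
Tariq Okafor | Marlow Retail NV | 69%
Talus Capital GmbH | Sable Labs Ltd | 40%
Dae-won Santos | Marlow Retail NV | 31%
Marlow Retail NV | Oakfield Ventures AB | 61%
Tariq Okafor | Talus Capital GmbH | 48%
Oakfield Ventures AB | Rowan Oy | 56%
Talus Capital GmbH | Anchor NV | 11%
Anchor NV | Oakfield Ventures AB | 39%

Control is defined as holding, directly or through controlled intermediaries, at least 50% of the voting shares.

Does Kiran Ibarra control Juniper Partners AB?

No

Kiran holds 50% of Talus, so Kiran controls Talus.
In Juniper, Kiran's side holds only 40%, not ≥ 50%.
So Kiran does not control Juniper.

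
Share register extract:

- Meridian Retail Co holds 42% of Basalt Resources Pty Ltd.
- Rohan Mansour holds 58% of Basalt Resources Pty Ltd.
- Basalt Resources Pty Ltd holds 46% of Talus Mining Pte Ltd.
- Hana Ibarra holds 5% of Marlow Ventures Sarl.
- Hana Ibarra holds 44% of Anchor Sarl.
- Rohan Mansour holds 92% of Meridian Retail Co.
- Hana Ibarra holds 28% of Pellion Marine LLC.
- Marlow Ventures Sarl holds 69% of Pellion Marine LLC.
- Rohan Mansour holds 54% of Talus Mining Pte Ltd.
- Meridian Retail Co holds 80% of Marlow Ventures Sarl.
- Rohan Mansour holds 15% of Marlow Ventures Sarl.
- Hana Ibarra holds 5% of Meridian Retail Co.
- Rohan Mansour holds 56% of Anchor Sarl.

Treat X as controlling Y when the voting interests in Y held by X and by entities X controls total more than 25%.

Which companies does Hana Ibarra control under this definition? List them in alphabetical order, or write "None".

Hana holds 44% of Anchor, so Hana controls Anchor.
Hana holds 28% of Pellion, so Hana controls Pellion.
No other company's threshold is met.

Anchor Sarl, Pellion Marine LLC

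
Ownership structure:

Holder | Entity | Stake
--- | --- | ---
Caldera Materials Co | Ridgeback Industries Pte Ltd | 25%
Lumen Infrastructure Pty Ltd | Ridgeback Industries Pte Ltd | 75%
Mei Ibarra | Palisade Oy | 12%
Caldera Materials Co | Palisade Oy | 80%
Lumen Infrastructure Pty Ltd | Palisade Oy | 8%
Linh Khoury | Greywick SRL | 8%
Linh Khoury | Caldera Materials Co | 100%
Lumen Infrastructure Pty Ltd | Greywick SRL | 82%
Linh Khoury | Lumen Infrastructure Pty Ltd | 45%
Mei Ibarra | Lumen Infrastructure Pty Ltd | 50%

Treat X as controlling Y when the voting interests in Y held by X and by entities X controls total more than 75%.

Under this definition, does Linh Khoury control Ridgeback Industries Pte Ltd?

No

Linh holds 100% of Caldera, so Linh controls Caldera.
Caldera holds 80% of Palisade, so Linh controls Palisade.
In Ridgeback, Linh's side holds only 25%, not > 75%.
So Linh does not control Ridgeback.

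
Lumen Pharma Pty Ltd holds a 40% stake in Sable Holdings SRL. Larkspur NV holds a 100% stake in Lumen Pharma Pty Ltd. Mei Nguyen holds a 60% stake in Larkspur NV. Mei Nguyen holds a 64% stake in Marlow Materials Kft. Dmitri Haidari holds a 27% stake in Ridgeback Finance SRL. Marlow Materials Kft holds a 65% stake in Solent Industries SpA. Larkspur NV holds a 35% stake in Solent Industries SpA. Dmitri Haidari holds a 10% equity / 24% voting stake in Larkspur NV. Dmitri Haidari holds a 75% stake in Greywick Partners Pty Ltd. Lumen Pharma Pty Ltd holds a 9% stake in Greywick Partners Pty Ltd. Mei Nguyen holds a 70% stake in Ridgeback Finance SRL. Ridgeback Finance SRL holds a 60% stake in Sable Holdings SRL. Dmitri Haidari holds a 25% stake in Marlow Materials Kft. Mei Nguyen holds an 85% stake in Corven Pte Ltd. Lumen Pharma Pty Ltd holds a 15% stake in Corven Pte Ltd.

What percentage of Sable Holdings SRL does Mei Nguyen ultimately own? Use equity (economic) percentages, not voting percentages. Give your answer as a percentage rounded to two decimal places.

66.00%

Mei reaches Sable along 2 paths.
Via Larkspur → Lumen: 60% × 100% × 40% = 24%.
Via Ridgeback: 70% × 60% = 42%.
Total: 24% + 42% = 66%.
Rounded: 66.00%.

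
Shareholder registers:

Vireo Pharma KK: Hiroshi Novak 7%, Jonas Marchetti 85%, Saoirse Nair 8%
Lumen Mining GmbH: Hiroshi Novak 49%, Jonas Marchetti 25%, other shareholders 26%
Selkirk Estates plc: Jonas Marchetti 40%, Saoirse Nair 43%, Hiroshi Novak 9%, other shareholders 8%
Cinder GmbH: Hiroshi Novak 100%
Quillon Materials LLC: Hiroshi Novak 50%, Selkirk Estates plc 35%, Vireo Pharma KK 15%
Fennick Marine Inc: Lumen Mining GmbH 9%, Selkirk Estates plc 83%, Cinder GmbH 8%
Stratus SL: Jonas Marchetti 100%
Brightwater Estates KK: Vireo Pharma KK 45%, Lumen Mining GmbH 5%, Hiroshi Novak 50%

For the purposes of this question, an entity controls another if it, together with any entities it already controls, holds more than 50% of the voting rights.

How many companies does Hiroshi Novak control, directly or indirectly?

1

Hiroshi holds 100% of Cinder, so Hiroshi controls Cinder.
No other company's threshold is met.
Hiroshi controls 1 company.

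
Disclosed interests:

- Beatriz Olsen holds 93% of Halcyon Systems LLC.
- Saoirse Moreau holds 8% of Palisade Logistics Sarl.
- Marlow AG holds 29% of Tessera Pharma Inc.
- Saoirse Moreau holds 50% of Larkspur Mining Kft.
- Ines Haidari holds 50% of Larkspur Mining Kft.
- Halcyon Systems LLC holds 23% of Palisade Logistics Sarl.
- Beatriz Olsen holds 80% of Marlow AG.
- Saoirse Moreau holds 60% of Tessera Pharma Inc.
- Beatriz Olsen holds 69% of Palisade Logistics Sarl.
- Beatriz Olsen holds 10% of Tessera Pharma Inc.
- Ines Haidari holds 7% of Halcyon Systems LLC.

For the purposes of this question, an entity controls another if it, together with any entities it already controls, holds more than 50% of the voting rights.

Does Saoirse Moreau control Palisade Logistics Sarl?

No

Saoirse holds 60% of Tessera, so Saoirse controls Tessera.
In Palisade, Saoirse's side holds only 8%, not > 50%.
So Saoirse does not control Palisade.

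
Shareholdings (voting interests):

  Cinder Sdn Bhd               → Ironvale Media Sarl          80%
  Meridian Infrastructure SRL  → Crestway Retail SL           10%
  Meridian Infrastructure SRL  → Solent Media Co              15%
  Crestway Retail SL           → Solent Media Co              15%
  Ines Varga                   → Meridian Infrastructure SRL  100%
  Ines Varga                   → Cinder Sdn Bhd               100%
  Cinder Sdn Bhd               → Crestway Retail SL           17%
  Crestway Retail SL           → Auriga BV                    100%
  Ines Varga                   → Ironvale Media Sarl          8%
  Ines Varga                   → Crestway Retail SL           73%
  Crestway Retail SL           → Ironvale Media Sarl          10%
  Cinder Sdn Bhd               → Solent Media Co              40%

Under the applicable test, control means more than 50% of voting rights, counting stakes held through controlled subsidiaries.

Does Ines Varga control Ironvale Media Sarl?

Ines holds 100% of Meridian, so Ines controls Meridian.
Ines holds 100% of Cinder, so Ines controls Cinder.
Meridian and Ines and Cinder together hold 10% + 73% + 17% = 100% of Crestway, so Ines controls Crestway.
Cinder and Ines and Crestway together hold 80% + 8% + 10% = 98% of Ironvale, so Ines controls Ironvale.

Yes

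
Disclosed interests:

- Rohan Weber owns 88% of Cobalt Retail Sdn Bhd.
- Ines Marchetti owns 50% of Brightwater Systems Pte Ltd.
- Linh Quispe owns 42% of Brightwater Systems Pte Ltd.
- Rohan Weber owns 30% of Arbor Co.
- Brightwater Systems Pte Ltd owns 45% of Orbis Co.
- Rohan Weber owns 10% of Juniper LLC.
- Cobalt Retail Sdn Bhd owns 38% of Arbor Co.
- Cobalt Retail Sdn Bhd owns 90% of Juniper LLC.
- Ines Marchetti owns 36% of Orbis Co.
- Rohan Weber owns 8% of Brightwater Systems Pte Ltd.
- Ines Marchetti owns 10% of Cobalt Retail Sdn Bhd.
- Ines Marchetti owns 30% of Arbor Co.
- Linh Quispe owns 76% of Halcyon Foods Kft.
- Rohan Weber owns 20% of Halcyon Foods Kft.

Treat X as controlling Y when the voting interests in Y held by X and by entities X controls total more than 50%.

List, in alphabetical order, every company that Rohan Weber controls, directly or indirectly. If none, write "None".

Rohan holds 88% of Cobalt, so Rohan controls Cobalt.
Cobalt and Rohan together hold 90% + 10% = 100% of Juniper, so Rohan controls Juniper.
Cobalt and Rohan together hold 38% + 30% = 68% of Arbor, so Rohan controls Arbor.
No other company's threshold is met.

Arbor Co, Cobalt Retail Sdn Bhd, Juniper LLC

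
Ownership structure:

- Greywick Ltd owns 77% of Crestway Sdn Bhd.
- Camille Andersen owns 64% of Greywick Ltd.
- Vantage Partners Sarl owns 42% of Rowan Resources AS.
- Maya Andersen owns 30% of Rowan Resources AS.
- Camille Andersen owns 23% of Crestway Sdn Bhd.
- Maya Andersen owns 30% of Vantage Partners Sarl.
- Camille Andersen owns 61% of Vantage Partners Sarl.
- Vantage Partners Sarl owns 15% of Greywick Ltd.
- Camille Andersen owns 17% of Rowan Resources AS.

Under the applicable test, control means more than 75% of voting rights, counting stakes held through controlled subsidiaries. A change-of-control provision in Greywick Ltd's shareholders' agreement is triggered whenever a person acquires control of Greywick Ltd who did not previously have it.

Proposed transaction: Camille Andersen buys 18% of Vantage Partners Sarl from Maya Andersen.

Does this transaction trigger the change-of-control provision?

The purchase adds only to Camille's holdings (Maya's stake shrinks), so Camille is the only person who could newly come to control Greywick.
Camille's largest direct stake is 64% in Greywick, which does not meet the threshold, so Camille controls no company.
In Greywick, Camille's side holds only 64%, not > 75%.
So before the transaction, Camille does not control Greywick.
After the purchase, Camille's direct stake in Vantage rises to 61% + 18% = 79%, and Maya's stake falls to 12%.
Camille holds 79% of Vantage, so Camille controls Vantage.
Camille and Vantage together hold 64% + 15% = 79% of Greywick, so Camille controls Greywick.
Camille did not control Greywick before and does after, so the clause is triggered.

Yes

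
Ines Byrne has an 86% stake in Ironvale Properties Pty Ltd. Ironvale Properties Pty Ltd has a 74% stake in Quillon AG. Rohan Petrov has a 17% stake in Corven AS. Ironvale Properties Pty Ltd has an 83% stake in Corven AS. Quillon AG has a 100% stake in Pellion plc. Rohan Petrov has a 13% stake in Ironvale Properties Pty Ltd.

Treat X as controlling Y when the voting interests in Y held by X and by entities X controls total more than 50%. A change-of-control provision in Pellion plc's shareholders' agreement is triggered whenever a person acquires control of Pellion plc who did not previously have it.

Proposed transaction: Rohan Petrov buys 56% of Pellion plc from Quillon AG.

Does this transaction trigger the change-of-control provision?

The purchase adds only to Rohan's holdings (Quillon's stake shrinks), so Rohan is the only person who could newly come to control Pellion.
Rohan's largest direct stake is 17% in Corven, which does not meet the threshold, so Rohan controls no company.
Neither Rohan nor any entity Rohan controls holds any voting interest in Pellion.
So before the transaction, Rohan does not control Pellion.
After the purchase, Rohan holds 56% of Pellion directly, and Quillon's stake falls to 44%.
Rohan holds 56% of Pellion, so Rohan controls Pellion.
Rohan did not control Pellion before and does after, so the clause is triggered.

Yes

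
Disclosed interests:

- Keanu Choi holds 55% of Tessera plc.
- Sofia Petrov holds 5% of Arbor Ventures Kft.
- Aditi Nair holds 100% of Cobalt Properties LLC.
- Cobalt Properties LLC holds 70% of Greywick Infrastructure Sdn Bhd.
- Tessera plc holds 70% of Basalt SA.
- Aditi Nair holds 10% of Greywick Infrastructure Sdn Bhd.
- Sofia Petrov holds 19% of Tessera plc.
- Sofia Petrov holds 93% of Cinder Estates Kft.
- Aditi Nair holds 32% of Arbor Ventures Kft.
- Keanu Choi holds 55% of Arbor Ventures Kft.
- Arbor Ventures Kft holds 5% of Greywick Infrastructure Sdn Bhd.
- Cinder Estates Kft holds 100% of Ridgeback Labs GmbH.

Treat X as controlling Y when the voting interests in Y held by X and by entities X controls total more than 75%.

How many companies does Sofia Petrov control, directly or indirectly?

Sofia holds 93% of Cinder, so Sofia controls Cinder.
Cinder holds 100% of Ridgeback, so Sofia controls Ridgeback.
No other company's threshold is met.
Sofia controls 2 companies.

2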